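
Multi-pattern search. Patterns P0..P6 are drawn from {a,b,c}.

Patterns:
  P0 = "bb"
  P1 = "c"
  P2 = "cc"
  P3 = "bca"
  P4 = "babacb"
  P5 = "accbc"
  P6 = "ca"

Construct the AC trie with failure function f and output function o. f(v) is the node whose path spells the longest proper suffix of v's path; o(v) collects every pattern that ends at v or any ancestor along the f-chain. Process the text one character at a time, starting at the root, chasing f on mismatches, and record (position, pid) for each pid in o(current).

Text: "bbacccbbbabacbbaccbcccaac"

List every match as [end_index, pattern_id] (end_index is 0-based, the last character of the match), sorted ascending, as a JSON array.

Build automaton:
Trie nodes:
  0='ε' goto a→12 b→1 c→3
  1='b' goto a→7 b→2 c→5
  2='bb' goto ·  ←P0
  3='c' goto a→17 c→4  ←P1
  4='cc' goto ·  ←P2
  5='bc' goto a→6
  6='bca' goto ·  ←P3
  7='ba' goto b→8
  8='bab' goto a→9
  9='baba' goto c→10
  10='babac' goto b→11
  11='babacb' goto ·  ←P4
  12='a' goto c→13
  13='ac' goto c→14
  14='acc' goto b→15
  15='accb' goto c→16
  16='accbc' goto ·  ←P5
  17='ca' goto ·  ←P6

BFS fail/out derivation:
  fail(1) 'b': from fail(0)=0 chase 'b': 0 ⇒ 0;  out=∅∪out(0)=∅
  fail(3) 'c': from fail(0)=0 chase 'c': 0 ⇒ 0;  out={1}∪out(0)={1}
  fail(12) 'a': from fail(0)=0 chase 'a': 0 ⇒ 0;  out=∅∪out(0)=∅
  fail(2) 'bb': from fail(1)=0 chase 'b': 0 ⇒ 1;  out={0}∪out(1)={0}
  fail(4) 'cc': from fail(3)=0 chase 'c': 0 ⇒ 3;  out={2}∪out(3)={1,2}
  fail(5) 'bc': from fail(1)=0 chase 'c': 0 ⇒ 3;  out=∅∪out(3)={1}
  fail(7) 'ba': from fail(1)=0 chase 'a': 0 ⇒ 12;  out=∅∪out(12)=∅
  fail(13) 'ac': from fail(12)=0 chase 'c': 0 ⇒ 3;  out=∅∪out(3)={1}
  fail(17) 'ca': from fail(3)=0 chase 'a': 0 ⇒ 12;  out={6}∪out(12)={6}
  fail(6) 'bca': from fail(5)=3 chase 'a': 3 ⇒ 17;  out={3}∪out(17)={3,6}
  fail(8) 'bab': from fail(7)=12 chase 'b': 12→0 ⇒ 1;  out=∅∪out(1)=∅
  fail(14) 'acc': from fail(13)=3 chase 'c': 3 ⇒ 4;  out=∅∪out(4)={1,2}
  fail(9) 'baba': from fail(8)=1 chase 'a': 1 ⇒ 7;  out=∅∪out(7)=∅
  fail(15) 'accb': from fail(14)=4 chase 'b': 4→3→0 ⇒ 1;  out=∅∪out(1)=∅
  fail(10) 'babac': from fail(9)=7 chase 'c': 7→12 ⇒ 13;  out=∅∪out(13)={1}
  fail(16) 'accbc': from fail(15)=1 chase 'c': 1 ⇒ 5;  out={5}∪out(5)={1,5}
  fail(11) 'babacb': from fail(10)=13 chase 'b': 13→3→0 ⇒ 1;  out={4}∪out(1)={4}

Text stream:
pos 0 'b': at 1
pos 1 'b': at 2  → match P0@[0:1]
pos 2 'a': at 7 ·f
pos 3 'c': at 13 ·f  → match P1@[3:3]
pos 4 'c': at 14  → match P1@[4:4],P2@[3:4]
pos 5 'c': at 4 ·f  → match P1@[5:5],P2@[4:5]
pos 6 'b': at 1 ·f
pos 7 'b': at 2  → match P0@[6:7]
pos 8 'b': at 2 ·f  → match P0@[7:8]
pos 9 'a': at 7 ·f
pos 10 'b': at 8
pos 11 'a': at 9
pos 12 'c': at 10  → match P1@[12:12]
pos 13 'b': at 11  → match P4@[8:13]
pos 14 'b': at 2 ·f  → match P0@[13:14]
pos 15 'a': at 7 ·f
pos 16 'c': at 13 ·f  → match P1@[16:16]
pos 17 'c': at 14  → match P1@[17:17],P2@[16:17]
pos 18 'b': at 15
pos 19 'c': at 16  → match P1@[19:19],P5@[15:19]
pos 20 'c': at 4 ·f  → match P1@[20:20],P2@[19:20]
pos 21 'c': at 4 ·f  → match P1@[21:21],P2@[20:21]
pos 22 'a': at 17 ·f  → match P6@[21:22]
pos 23 'a': at 12 ·f
pos 24 'c': at 13  → match P1@[24:24]

Result: [[1,0],[3,1],[4,1],[4,2],[5,1],[5,2],[7,0],[8,0],[12,1],[13,4],[14,0],[16,1],[17,1],[17,2],[19,1],[19,5],[20,1],[20,2],[21,1],[21,2],[22,6],[24,1]]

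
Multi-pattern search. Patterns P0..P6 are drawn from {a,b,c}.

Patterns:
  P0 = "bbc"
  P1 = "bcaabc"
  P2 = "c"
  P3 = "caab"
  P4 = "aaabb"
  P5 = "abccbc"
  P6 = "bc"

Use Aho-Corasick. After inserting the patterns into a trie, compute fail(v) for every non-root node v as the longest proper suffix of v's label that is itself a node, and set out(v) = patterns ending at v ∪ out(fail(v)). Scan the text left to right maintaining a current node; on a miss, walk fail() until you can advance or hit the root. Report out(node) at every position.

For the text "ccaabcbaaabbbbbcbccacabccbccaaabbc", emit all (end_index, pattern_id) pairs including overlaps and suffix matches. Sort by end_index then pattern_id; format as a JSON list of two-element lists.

Construct AC machine:
Trie nodes:
  0='ε' goto a→13 b→1 c→9
  1='b' goto b→2 c→4
  2='bb' goto c→3
  3='bbc' goto ·  [P0 ends]
  4='bc' goto a→5  [P6 ends]
  5='bca' goto a→6
  6='bcaa' goto b→7
  7='bcaab' goto c→8
  8='bcaabc' goto ·  [P1 ends]
  9='c' goto a→10  [P2 ends]
  10='ca' goto a→11
  11='caa' goto b→12
  12='caab' goto ·  [P3 ends]
  13='a' goto a→14 b→18
  14='aa' goto a→15
  15='aaa' goto b→16
  16='aaab' goto b→17
  17='aaabb' goto ·  [P4 ends]
  18='ab' goto c→19
  19='abc' goto c→20
  20='abcc' goto b→21
  21='abccb' goto c→22
  22='abccbc' goto ·  [P5 ends]

BFS fail/out derivation:
  n1('b'): parent n0 fail=0; on 'b' 0 → fail=0;  out ∅∪∅=∅
  n9('c'): parent n0 fail=0; on 'c' 0 → fail=0;  out {2}∪∅={2}
  n13('a'): parent n0 fail=0; on 'a' 0 → fail=0;  out ∅∪∅=∅
  n2('bb'): parent n1 fail=0; on 'b' 0 → fail=1;  out ∅∪∅=∅
  n4('bc'): parent n1 fail=0; on 'c' 0 → fail=9;  out {6}∪{2}={2,6}
  n10('ca'): parent n9 fail=0; on 'a' 0 → fail=13;  out ∅∪∅=∅
  n14('aa'): parent n13 fail=0; on 'a' 0 → fail=13;  out ∅∪∅=∅
  n18('ab'): parent n13 fail=0; on 'b' 0 → fail=1;  out ∅∪∅=∅
  n3('bbc'): parent n2 fail=1; on 'c' 1 → fail=4;  out {0}∪{2,6}={0,2,6}
  n5('bca'): parent n4 fail=9; on 'a' 9 → fail=10;  out ∅∪∅=∅
  n11('caa'): parent n10 fail=13; on 'a' 13 → fail=14;  out ∅∪∅=∅
  n15('aaa'): parent n14 fail=13; on 'a' 13 → fail=14;  out ∅∪∅=∅
  n19('abc'): parent n18 fail=1; on 'c' 1 → fail=4;  out ∅∪{2,6}={2,6}
  n6('bcaa'): parent n5 fail=10; on 'a' 10 → fail=11;  out ∅∪∅=∅
  n12('caab'): parent n11 fail=14; on 'b' 14→13 → fail=18;  out {3}∪∅={3}
  n16('aaab'): parent n15 fail=14; on 'b' 14→13 → fail=18;  out ∅∪∅=∅
  n20('abcc'): parent n19 fail=4; on 'c' 4→9→0 → fail=9;  out ∅∪{2}={2}
  n7('bcaab'): parent n6 fail=11; on 'b' 11 → fail=12;  out ∅∪{3}={3}
  n17('aaabb'): parent n16 fail=18; on 'b' 18→1 → fail=2;  out {4}∪∅={4}
  n21('abccb'): parent n20 fail=9; on 'b' 9→0 → fail=1;  out ∅∪∅=∅
  n8('bcaabc'): parent n7 fail=12; on 'c' 12→18 → fail=19;  out {1}∪{2,6}={1,2,6}
  n22('abccbc'): parent n21 fail=1; on 'c' 1 → fail=4;  out {5}∪{2,6}={2,5,6}

Scan:
pos 0 'c': at 9  ** P2@[0:0]
pos 1 'c': at 9 ·f  ** P2@[1:1]
pos 2 'a': at 10
pos 3 'a': at 11
pos 4 'b': at 12  ** P3@[1:4]
pos 5 'c': at 19 ·f  ** P2@[5:5],P6@[4:5]
pos 6 'b': at 1 ·f
pos 7 'a': at 13 ·f
pos 8 'a': at 14
pos 9 'a': at 15
pos 10 'b': at 16
pos 11 'b': at 17  ** P4@[7:11]
pos 12 'b': at 2 ·f
pos 13 'b': at 2 ·f
pos 14 'b': at 2 ·f
pos 15 'c': at 3  ** P0@[13:15],P2@[15:15],P6@[14:15]
pos 16 'b': at 1 ·f
pos 17 'c': at 4  ** P2@[17:17],P6@[16:17]
pos 18 'c': at 9 ·f  ** P2@[18:18]
pos 19 'a': at 10
pos 20 'c': at 9 ·f  ** P2@[20:20]
pos 21 'a': at 10
pos 22 'b': at 18 ·f
pos 23 'c': at 19  ** P2@[23:23],P6@[22:23]
pos 24 'c': at 20  ** P2@[24:24]
pos 25 'b': at 21
pos 26 'c': at 22  ** P2@[26:26],P5@[21:26],P6@[25:26]
pos 27 'c': at 9 ·f  ** P2@[27:27]
pos 28 'a': at 10
pos 29 'a': at 11
pos 30 'a': at 15 ·f
pos 31 'b': at 16
pos 32 'b': at 17  ** P4@[28:32]
pos 33 'c': at 3 ·f  ** P0@[31:33],P2@[33:33],P6@[32:33]

Result: [[0,2],[1,2],[4,3],[5,2],[5,6],[11,4],[15,0],[15,2],[15,6],[17,2],[17,6],[18,2],[20,2],[23,2],[23,6],[24,2],[26,2],[26,5],[26,6],[27,2],[32,4],[33,0],[33,2],[33,6]]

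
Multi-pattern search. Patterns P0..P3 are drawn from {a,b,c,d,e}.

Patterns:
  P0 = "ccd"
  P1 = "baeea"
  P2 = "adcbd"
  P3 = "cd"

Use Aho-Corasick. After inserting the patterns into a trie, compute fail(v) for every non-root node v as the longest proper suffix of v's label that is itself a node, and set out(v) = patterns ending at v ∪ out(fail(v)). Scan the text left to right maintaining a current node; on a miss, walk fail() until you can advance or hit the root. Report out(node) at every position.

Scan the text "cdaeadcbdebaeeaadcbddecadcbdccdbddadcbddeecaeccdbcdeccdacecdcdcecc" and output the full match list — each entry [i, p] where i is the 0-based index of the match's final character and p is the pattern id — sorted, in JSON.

Build:
Trie (insert patterns):
  n0 'ε': a→9 b→4 c→1
  n1 'c': c→2 d→14
  n2 'cc': d→3
  n3 'ccd': ·  [P0 ends]
  n4 'b': a→5
  n5 'ba': e→6
  n6 'bae': e→7
  n7 'baee': a→8
  n8 'baeea': ·  [P1 ends]
  n9 'a': d→10
  n10 'ad': c→11
  n11 'adc': b→12
  n12 'adcb': d→13
  n13 'adcbd': ·  [P2 ends]
  n14 'cd': ·  [P3 ends]

BFS fail/out derivation:
  n1('c'): parent n0 fail=0; on 'c' 0 → fail=0;  out ∅∪∅=∅
  n4('b'): parent n0 fail=0; on 'b' 0 → fail=0;  out ∅∪∅=∅
  n9('a'): parent n0 fail=0; on 'a' 0 → fail=0;  out ∅∪∅=∅
  n2('cc'): parent n1 fail=0; on 'c' 0 → fail=1;  out ∅∪∅=∅
  n5('ba'): parent n4 fail=0; on 'a' 0 → fail=9;  out ∅∪∅=∅
  n10('ad'): parent n9 fail=0; on 'd' 0 → fail=0;  out ∅∪∅=∅
  n14('cd'): parent n1 fail=0; on 'd' 0 → fail=0;  out {3}∪∅={3}
  n3('ccd'): parent n2 fail=1; on 'd' 1 → fail=14;  out {0}∪{3}={0,3}
  n6('bae'): parent n5 fail=9; on 'e' 9→0 → fail=0;  out ∅∪∅=∅
  n11('adc'): parent n10 fail=0; on 'c' 0 → fail=1;  out ∅∪∅=∅
  n7('baee'): parent n6 fail=0; on 'e' 0 → fail=0;  out ∅∪∅=∅
  n12('adcb'): parent n11 fail=1; on 'b' 1→0 → fail=4;  out ∅∪∅=∅
  n8('baeea'): parent n7 fail=0; on 'a' 0 → fail=9;  out {1}∪∅={1}
  n13('adcbd'): parent n12 fail=4; on 'd' 4→0 → fail=0;  out {2}∪∅={2}

Scan:
[0] read 'c'  n0⇒n1
[1] read 'd'  n1⇒n14  ** P3@[0:1]
[2] read 'a'  n14⇒n9 (via fail)
[3] read 'e'  n9⇒n0 (via fail)
[4] read 'a'  n0⇒n9
[5] read 'd'  n9⇒n10
[6] read 'c'  n10⇒n11
[7] read 'b'  n11⇒n12
[8] read 'd'  n12⇒n13  ** P2@[4:8]
[9] read 'e'  n13⇒n0 (via fail)
[10] read 'b'  n0⇒n4
[11] read 'a'  n4⇒n5
[12] read 'e'  n5⇒n6
[13] read 'e'  n6⇒n7
[14] read 'a'  n7⇒n8  ** P1@[10:14]
[15] read 'a'  n8⇒n9 (via fail)
[16] read 'd'  n9⇒n10
[17] read 'c'  n10⇒n11
[18] read 'b'  n11⇒n12
[19] read 'd'  n12⇒n13  ** P2@[15:19]
[20] read 'd'  n13⇒n0 (via fail)
[21] read 'e'  n0⇒n0
[22] read 'c'  n0⇒n1
[23] read 'a'  n1⇒n9 (via fail)
[24] read 'd'  n9⇒n10
[25] read 'c'  n10⇒n11
[26] read 'b'  n11⇒n12
[27] read 'd'  n12⇒n13  ** P2@[23:27]
[28] read 'c'  n13⇒n1 (via fail)
[29] read 'c'  n1⇒n2
[30] read 'd'  n2⇒n3  ** P0@[28:30],P3@[29:30]
[31] read 'b'  n3⇒n4 (via fail)
[32] read 'd'  n4⇒n0 (via fail)
[33] read 'd'  n0⇒n0
[34] read 'a'  n0⇒n9
[35] read 'd'  n9⇒n10
[36] read 'c'  n10⇒n11
[37] read 'b'  n11⇒n12
[38] read 'd'  n12⇒n13  ** P2@[34:38]
[39] read 'd'  n13⇒n0 (via fail)
[40] read 'e'  n0⇒n0
[41] read 'e'  n0⇒n0
[42] read 'c'  n0⇒n1
[43] read 'a'  n1⇒n9 (via fail)
[44] read 'e'  n9⇒n0 (via fail)
[45] read 'c'  n0⇒n1
[46] read 'c'  n1⇒n2
[47] read 'd'  n2⇒n3  ** P0@[45:47],P3@[46:47]
[48] read 'b'  n3⇒n4 (via fail)
[49] read 'c'  n4⇒n1 (via fail)
[50] read 'd'  n1⇒n14  ** P3@[49:50]
[51] read 'e'  n14⇒n0 (via fail)
[52] read 'c'  n0⇒n1
[53] read 'c'  n1⇒n2
[54] read 'd'  n2⇒n3  ** P0@[52:54],P3@[53:54]
[55] read 'a'  n3⇒n9 (via fail)
[56] read 'c'  n9⇒n1 (via fail)
[57] read 'e'  n1⇒n0 (via fail)
[58] read 'c'  n0⇒n1
[59] read 'd'  n1⇒n14  ** P3@[58:59]
[60] read 'c'  n14⇒n1 (via fail)
[61] read 'd'  n1⇒n14  ** P3@[60:61]
[62] read 'c'  n14⇒n1 (via fail)
[63] read 'e'  n1⇒n0 (via fail)
[64] read 'c'  n0⇒n1
[65] read 'c'  n1⇒n2

Matches: [[1,3],[8,2],[14,1],[19,2],[27,2],[30,0],[30,3],[38,2],[47,0],[47,3],[50,3],[54,0],[54,3],[59,3],[61,3]]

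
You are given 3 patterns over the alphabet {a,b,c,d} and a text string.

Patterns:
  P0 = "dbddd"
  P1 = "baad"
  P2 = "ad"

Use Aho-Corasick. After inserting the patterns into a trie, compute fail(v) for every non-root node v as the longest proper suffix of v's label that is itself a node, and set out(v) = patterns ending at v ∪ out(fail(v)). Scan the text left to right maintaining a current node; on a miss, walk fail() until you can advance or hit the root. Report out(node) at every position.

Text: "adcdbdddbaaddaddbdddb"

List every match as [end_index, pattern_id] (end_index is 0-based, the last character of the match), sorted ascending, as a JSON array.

Build:
Trie nodes:
  0='ε' goto a→10 b→6 d→1
  1='d' goto b→2
  2='db' goto d→3
  3='dbd' goto d→4
  4='dbdd' goto d→5
  5='dbddd' goto ·  [P0 ends]
  6='b' goto a→7
  7='ba' goto a→8
  8='baa' goto d→9
  9='baad' goto ·  [P1 ends]
  10='a' goto d→11
  11='ad' goto ·  [P2 ends]

Failure links (BFS by depth):
  fail(1) 'd': from fail(0)=0 chase 'd': 0 ⇒ 0;  out=∅∪out(0)=∅
  fail(6) 'b': from fail(0)=0 chase 'b': 0 ⇒ 0;  out=∅∪out(0)=∅
  fail(10) 'a': from fail(0)=0 chase 'a': 0 ⇒ 0;  out=∅∪out(0)=∅
  fail(2) 'db': from fail(1)=0 chase 'b': 0 ⇒ 6;  out=∅∪out(6)=∅
  fail(7) 'ba': from fail(6)=0 chase 'a': 0 ⇒ 10;  out=∅∪out(10)=∅
  fail(11) 'ad': from fail(10)=0 chase 'd': 0 ⇒ 1;  out={2}∪out(1)={2}
  fail(3) 'dbd': from fail(2)=6 chase 'd': 6→0 ⇒ 1;  out=∅∪out(1)=∅
  fail(8) 'baa': from fail(7)=10 chase 'a': 10→0 ⇒ 10;  out=∅∪out(10)=∅
  fail(4) 'dbdd': from fail(3)=1 chase 'd': 1→0 ⇒ 1;  out=∅∪out(1)=∅
  fail(9) 'baad': from fail(8)=10 chase 'd': 10 ⇒ 11;  out={1}∪out(11)={1,2}
  fail(5) 'dbddd': from fail(4)=1 chase 'd': 1→0 ⇒ 1;  out={0}∪out(1)={0}

Text stream:
i=0 'a': node 0→10
i=1 'd': node 10→11  → match P2@[0:1]
i=2 'c': node 11→0 (fail-walked)
i=3 'd': node 0→1
i=4 'b': node 1→2
i=5 'd': node 2→3
i=6 'd': node 3→4
i=7 'd': node 4→5  → match P0@[3:7]
i=8 'b': node 5→2 (fail-walked)
i=9 'a': node 2→7 (fail-walked)
i=10 'a': node 7→8
i=11 'd': node 8→9  → match P1@[8:11],P2@[10:11]
i=12 'd': node 9→1 (fail-walked)
i=13 'a': node 1→10 (fail-walked)
i=14 'd': node 10→11  → match P2@[13:14]
i=15 'd': node 11→1 (fail-walked)
i=16 'b': node 1→2
i=17 'd': node 2→3
i=18 'd': node 3→4
i=19 'd': node 4→5  → match P0@[15:19]
i=20 'b': node 5→2 (fail-walked)

All matches (sorted): [[1,2],[7,0],[11,1],[11,2],[14,2],[19,0]]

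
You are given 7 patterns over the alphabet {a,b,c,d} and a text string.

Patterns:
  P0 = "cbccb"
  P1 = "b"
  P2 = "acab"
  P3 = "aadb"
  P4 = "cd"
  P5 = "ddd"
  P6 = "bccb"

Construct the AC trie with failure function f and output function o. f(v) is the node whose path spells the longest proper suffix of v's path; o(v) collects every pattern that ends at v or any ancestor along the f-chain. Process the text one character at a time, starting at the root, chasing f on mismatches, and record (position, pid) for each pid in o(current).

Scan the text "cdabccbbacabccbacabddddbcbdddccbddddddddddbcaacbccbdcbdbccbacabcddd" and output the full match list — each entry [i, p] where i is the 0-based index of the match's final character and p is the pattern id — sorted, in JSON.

Construct AC machine:
Trie nodes:
  n0 'ε': a→7 b→6 c→1 d→15
  n1 'c': b→2 d→14
  n2 'cb': c→3
  n3 'cbc': c→4
  n4 'cbcc': b→5
  n5 'cbccb': ·  ←P0
  n6 'b': c→18  ←P1
  n7 'a': a→11 c→8
  n8 'ac': a→9
  n9 'aca': b→10
  n10 'acab': ·  ←P2
  n11 'aa': d→12
  n12 'aad': b→13
  n13 'aadb': ·  ←P3
  n14 'cd': ·  ←P4
  n15 'd': d→16
  n16 'dd': d→17
  n17 'ddd': ·  ←P5
  n18 'bc': c→19
  n19 'bcc': b→20
  n20 'bccb': ·  ←P6

Failure links (BFS by depth):
  n1('c'): parent n0 fail=0; on 'c' 0 → fail=0;  out ∅∪∅=∅
  n6('b'): parent n0 fail=0; on 'b' 0 → fail=0;  out {1}∪∅={1}
  n7('a'): parent n0 fail=0; on 'a' 0 → fail=0;  out ∅∪∅=∅
  n15('d'): parent n0 fail=0; on 'd' 0 → fail=0;  out ∅∪∅=∅
  n2('cb'): parent n1 fail=0; on 'b' 0 → fail=6;  out ∅∪{1}={1}
  n8('ac'): parent n7 fail=0; on 'c' 0 → fail=1;  out ∅∪∅=∅
  n11('aa'): parent n7 fail=0; on 'a' 0 → fail=7;  out ∅∪∅=∅
  n14('cd'): parent n1 fail=0; on 'd' 0 → fail=15;  out {4}∪∅={4}
  n16('dd'): parent n15 fail=0; on 'd' 0 → fail=15;  out ∅∪∅=∅
  n18('bc'): parent n6 fail=0; on 'c' 0 → fail=1;  out ∅∪∅=∅
  n3('cbc'): parent n2 fail=6; on 'c' 6 → fail=18;  out ∅∪∅=∅
  n9('aca'): parent n8 fail=1; on 'a' 1→0 → fail=7;  out ∅∪∅=∅
  n12('aad'): parent n11 fail=7; on 'd' 7→0 → fail=15;  out ∅∪∅=∅
  n17('ddd'): parent n16 fail=15; on 'd' 15 → fail=16;  out {5}∪∅={5}
  n19('bcc'): parent n18 fail=1; on 'c' 1→0 → fail=1;  out ∅∪∅=∅
  n4('cbcc'): parent n3 fail=18; on 'c' 18 → fail=19;  out ∅∪∅=∅
  n10('acab'): parent n9 fail=7; on 'b' 7→0 → fail=6;  out {2}∪{1}={1,2}
  n13('aadb'): parent n12 fail=15; on 'b' 15→0 → fail=6;  out {3}∪{1}={1,3}
  n20('bccb'): parent n19 fail=1; on 'b' 1 → fail=2;  out {6}∪{1}={1,6}
  n5('cbccb'): parent n4 fail=19; on 'b' 19 → fail=20;  out {0}∪{1,6}={0,1,6}

Scan:
pos 0 'c': at 1
pos 1 'd': at 14  ** P4@[0:1]
pos 2 'a': at 7 (fail-walked)
pos 3 'b': at 6 (fail-walked)  ** P1@[3:3]
pos 4 'c': at 18
pos 5 'c': at 19
pos 6 'b': at 20  ** P1@[6:6],P6@[3:6]
pos 7 'b': at 6 (fail-walked)  ** P1@[7:7]
pos 8 'a': at 7 (fail-walked)
pos 9 'c': at 8
pos 10 'a': at 9
pos 11 'b': at 10  ** P1@[11:11],P2@[8:11]
pos 12 'c': at 18 (fail-walked)
pos 13 'c': at 19
pos 14 'b': at 20  ** P1@[14:14],P6@[11:14]
pos 15 'a': at 7 (fail-walked)
pos 16 'c': at 8
pos 17 'a': at 9
pos 18 'b': at 10  ** P1@[18:18],P2@[15:18]
pos 19 'd': at 15 (fail-walked)
pos 20 'd': at 16
pos 21 'd': at 17  ** P5@[19:21]
pos 22 'd': at 17 (fail-walked)  ** P5@[20:22]
pos 23 'b': at 6 (fail-walked)  ** P1@[23:23]
pos 24 'c': at 18
pos 25 'b': at 2 (fail-walked)  ** P1@[25:25]
pos 26 'd': at 15 (fail-walked)
pos 27 'd': at 16
pos 28 'd': at 17  ** P5@[26:28]
pos 29 'c': at 1 (fail-walked)
pos 30 'c': at 1 (fail-walked)
pos 31 'b': at 2  ** P1@[31:31]
pos 32 'd': at 15 (fail-walked)
pos 33 'd': at 16
pos 34 'd': at 17  ** P5@[32:34]
pos 35 'd': at 17 (fail-walked)  ** P5@[33:35]
pos 36 'd': at 17 (fail-walked)  ** P5@[34:36]
pos 37 'd': at 17 (fail-walked)  ** P5@[35:37]
pos 38 'd': at 17 (fail-walked)  ** P5@[36:38]
pos 39 'd': at 17 (fail-walked)  ** P5@[37:39]
pos 40 'd': at 17 (fail-walked)  ** P5@[38:40]
pos 41 'd': at 17 (fail-walked)  ** P5@[39:41]
pos 42 'b': at 6 (fail-walked)  ** P1@[42:42]
pos 43 'c': at 18
pos 44 'a': at 7 (fail-walked)
pos 45 'a': at 11
pos 46 'c': at 8 (fail-walked)
pos 47 'b': at 2 (fail-walked)  ** P1@[47:47]
pos 48 'c': at 3
pos 49 'c': at 4
pos 50 'b': at 5  ** P0@[46:50],P1@[50:50],P6@[47:50]
pos 51 'd': at 15 (fail-walked)
pos 52 'c': at 1 (fail-walked)
pos 53 'b': at 2  ** P1@[53:53]
pos 54 'd': at 15 (fail-walked)
pos 55 'b': at 6 (fail-walked)  ** P1@[55:55]
pos 56 'c': at 18
pos 57 'c': at 19
pos 58 'b': at 20  ** P1@[58:58],P6@[55:58]
pos 59 'a': at 7 (fail-walked)
pos 60 'c': at 8
pos 61 'a': at 9
pos 62 'b': at 10  ** P1@[62:62],P2@[59:62]
pos 63 'c': at 18 (fail-walked)
pos 64 'd': at 14 (fail-walked)  ** P4@[63:64]
pos 65 'd': at 16 (fail-walked)
pos 66 'd': at 17  ** P5@[64:66]

All matches (sorted): [[1,4],[3,1],[6,1],[6,6],[7,1],[11,1],[11,2],[14,1],[14,6],[18,1],[18,2],[21,5],[22,5],[23,1],[25,1],[28,5],[31,1],[34,5],[35,5],[36,5],[37,5],[38,5],[39,5],[40,5],[41,5],[42,1],[47,1],[50,0],[50,1],[50,6],[53,1],[55,1],[58,1],[58,6],[62,1],[62,2],[64,4],[66,5]]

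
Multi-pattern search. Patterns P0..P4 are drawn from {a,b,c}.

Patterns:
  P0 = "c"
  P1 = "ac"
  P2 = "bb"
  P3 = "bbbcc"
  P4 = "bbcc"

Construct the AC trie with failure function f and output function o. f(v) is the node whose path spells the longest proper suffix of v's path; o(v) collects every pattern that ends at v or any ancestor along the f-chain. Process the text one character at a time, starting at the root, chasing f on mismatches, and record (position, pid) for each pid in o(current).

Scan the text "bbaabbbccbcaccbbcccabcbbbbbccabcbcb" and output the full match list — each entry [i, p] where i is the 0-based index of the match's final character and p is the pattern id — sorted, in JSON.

Construct AC machine:
Trie nodes:
  0='ε' goto a→2 b→4 c→1
  1='c' goto ·  [P0 ends]
  2='a' goto c→3
  3='ac' goto ·  [P1 ends]
  4='b' goto b→5
  5='bb' goto b→6 c→9  [P2 ends]
  6='bbb' goto c→7
  7='bbbc' goto c→8
  8='bbbcc' goto ·  [P3 ends]
  9='bbc' goto c→10
  10='bbcc' goto ·  [P4 ends]

BFS fail/out derivation:
  n1('c'): parent n0 fail=0; on 'c' 0 → fail=0;  out {0}∪∅={0}
  n2('a'): parent n0 fail=0; on 'a' 0 → fail=0;  out ∅∪∅=∅
  n4('b'): parent n0 fail=0; on 'b' 0 → fail=0;  out ∅∪∅=∅
  n3('ac'): parent n2 fail=0; on 'c' 0 → fail=1;  out {1}∪{0}={0,1}
  n5('bb'): parent n4 fail=0; on 'b' 0 → fail=4;  out {2}∪∅={2}
  n6('bbb'): parent n5 fail=4; on 'b' 4 → fail=5;  out ∅∪{2}={2}
  n9('bbc'): parent n5 fail=4; on 'c' 4→0 → fail=1;  out ∅∪{0}={0}
  n7('bbbc'): parent n6 fail=5; on 'c' 5 → fail=9;  out ∅∪{0}={0}
  n10('bbcc'): parent n9 fail=1; on 'c' 1→0 → fail=1;  out {4}∪{0}={0,4}
  n8('bbbcc'): parent n7 fail=9; on 'c' 9 → fail=10;  out {3}∪{0,4}={0,3,4}

Text stream:
[0] read 'b'  n0⇒n4
[1] read 'b'  n4⇒n5  → match P2@[0:1]
[2] read 'a'  n5⇒n2 ·f
[3] read 'a'  n2⇒n2 ·f
[4] read 'b'  n2⇒n4 ·f
[5] read 'b'  n4⇒n5  → match P2@[4:5]
[6] read 'b'  n5⇒n6  → match P2@[5:6]
[7] read 'c'  n6⇒n7  → match P0@[7:7]
[8] read 'c'  n7⇒n8  → match P0@[8:8],P3@[4:8],P4@[5:8]
[9] read 'b'  n8⇒n4 ·f
[10] read 'c'  n4⇒n1 ·f  → match P0@[10:10]
[11] read 'a'  n1⇒n2 ·f
[12] read 'c'  n2⇒n3  → match P0@[12:12],P1@[11:12]
[13] read 'c'  n3⇒n1 ·f  → match P0@[13:13]
[14] read 'b'  n1⇒n4 ·f
[15] read 'b'  n4⇒n5  → match P2@[14:15]
[16] read 'c'  n5⇒n9  → match P0@[16:16]
[17] read 'c'  n9⇒n10  → match P0@[17:17],P4@[14:17]
[18] read 'c'  n10⇒n1 ·f  → match P0@[18:18]
[19] read 'a'  n1⇒n2 ·f
[20] read 'b'  n2⇒n4 ·f
[21] read 'c'  n4⇒n1 ·f  → match P0@[21:21]
[22] read 'b'  n1⇒n4 ·f
[23] read 'b'  n4⇒n5  → match P2@[22:23]
[24] read 'b'  n5⇒n6  → match P2@[23:24]
[25] read 'b'  n6⇒n6 ·f  → match P2@[24:25]
[26] read 'b'  n6⇒n6 ·f  → match P2@[25:26]
[27] read 'c'  n6⇒n7  → match P0@[27:27]
[28] read 'c'  n7⇒n8  → match P0@[28:28],P3@[24:28],P4@[25:28]
[29] read 'a'  n8⇒n2 ·f
[30] read 'b'  n2⇒n4 ·f
[31] read 'c'  n4⇒n1 ·f  → match P0@[31:31]
[32] read 'b'  n1⇒n4 ·f
[33] read 'c'  n4⇒n1 ·f  → match P0@[33:33]
[34] read 'b'  n1⇒n4 ·f

Result: [[1,2],[5,2],[6,2],[7,0],[8,0],[8,3],[8,4],[10,0],[12,0],[12,1],[13,0],[15,2],[16,0],[17,0],[17,4],[18,0],[21,0],[23,2],[24,2],[25,2],[26,2],[27,0],[28,0],[28,3],[28,4],[31,0],[33,0]]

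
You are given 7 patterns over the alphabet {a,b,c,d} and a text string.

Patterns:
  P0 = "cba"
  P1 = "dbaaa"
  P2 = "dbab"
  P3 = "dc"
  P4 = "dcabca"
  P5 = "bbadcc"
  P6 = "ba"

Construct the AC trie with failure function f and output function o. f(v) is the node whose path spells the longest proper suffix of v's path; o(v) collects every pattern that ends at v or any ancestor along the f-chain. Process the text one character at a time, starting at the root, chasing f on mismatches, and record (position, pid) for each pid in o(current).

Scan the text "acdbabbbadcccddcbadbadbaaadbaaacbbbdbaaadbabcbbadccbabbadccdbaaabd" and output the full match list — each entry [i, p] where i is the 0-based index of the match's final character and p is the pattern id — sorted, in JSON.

Construct AC machine:
Trie nodes:
  0='ε' goto b→15 c→1 d→4
  1='c' goto b→2
  2='cb' goto a→3
  3='cba' goto ·  [P0 ends]
  4='d' goto b→5 c→10
  5='db' goto a→6
  6='dba' goto a→7 b→9
  7='dbaa' goto a→8
  8='dbaaa' goto ·  [P1 ends]
  9='dbab' goto ·  [P2 ends]
  10='dc' goto a→11  [P3 ends]
  11='dca' goto b→12
  12='dcab' goto c→13
  13='dcabc' goto a→14
  14='dcabca' goto ·  [P4 ends]
  15='b' goto a→21 b→16
  16='bb' goto a→17
  17='bba' goto d→18
  18='bbad' goto c→19
  19='bbadc' goto c→20
  20='bbadcc' goto ·  [P5 ends]
  21='ba' goto ·  [P6 ends]

Failure links (BFS by depth):
  fail(1) 'c': from fail(0)=0 chase 'c': 0 ⇒ 0;  out=∅∪out(0)=∅
  fail(4) 'd': from fail(0)=0 chase 'd': 0 ⇒ 0;  out=∅∪out(0)=∅
  fail(15) 'b': from fail(0)=0 chase 'b': 0 ⇒ 0;  out=∅∪out(0)=∅
  fail(2) 'cb': from fail(1)=0 chase 'b': 0 ⇒ 15;  out=∅∪out(15)=∅
  fail(5) 'db': from fail(4)=0 chase 'b': 0 ⇒ 15;  out=∅∪out(15)=∅
  fail(10) 'dc': from fail(4)=0 chase 'c': 0 ⇒ 1;  out={3}∪out(1)={3}
  fail(16) 'bb': from fail(15)=0 chase 'b': 0 ⇒ 15;  out=∅∪out(15)=∅
  fail(21) 'ba': from fail(15)=0 chase 'a': 0 ⇒ 0;  out={6}∪out(0)={6}
  fail(3) 'cba': from fail(2)=15 chase 'a': 15 ⇒ 21;  out={0}∪out(21)={0,6}
  fail(6) 'dba': from fail(5)=15 chase 'a': 15 ⇒ 21;  out=∅∪out(21)={6}
  fail(11) 'dca': from fail(10)=1 chase 'a': 1→0 ⇒ 0;  out=∅∪out(0)=∅
  fail(17) 'bba': from fail(16)=15 chase 'a': 15 ⇒ 21;  out=∅∪out(21)={6}
  fail(7) 'dbaa': from fail(6)=21 chase 'a': 21→0 ⇒ 0;  out=∅∪out(0)=∅
  fail(9) 'dbab': from fail(6)=21 chase 'b': 21→0 ⇒ 15;  out={2}∪out(15)={2}
  fail(12) 'dcab': from fail(11)=0 chase 'b': 0 ⇒ 15;  out=∅∪out(15)=∅
  fail(18) 'bbad': from fail(17)=21 chase 'd': 21→0 ⇒ 4;  out=∅∪out(4)=∅
  fail(8) 'dbaaa': from fail(7)=0 chase 'a': 0 ⇒ 0;  out={1}∪out(0)={1}
  fail(13) 'dcabc': from fail(12)=15 chase 'c': 15→0 ⇒ 1;  out=∅∪out(1)=∅
  fail(19) 'bbadc': from fail(18)=4 chase 'c': 4 ⇒ 10;  out=∅∪out(10)={3}
  fail(14) 'dcabca': from fail(13)=1 chase 'a': 1→0 ⇒ 0;  out={4}∪out(0)={4}
  fail(20) 'bbadcc': from fail(19)=10 chase 'c': 10→1→0 ⇒ 1;  out={5}∪out(1)={5}

Run:
pos 0 'a': at 0
pos 1 'c': at 1
pos 2 'd': at 4 (via fail)
pos 3 'b': at 5
pos 4 'a': at 6  → match P6@[3:4]
pos 5 'b': at 9  → match P2@[2:5]
pos 6 'b': at 16 (via fail)
pos 7 'b': at 16 (via fail)
pos 8 'a': at 17  → match P6@[7:8]
pos 9 'd': at 18
pos 10 'c': at 19  → match P3@[9:10]
pos 11 'c': at 20  → match P5@[6:11]
pos 12 'c': at 1 (via fail)
pos 13 'd': at 4 (via fail)
pos 14 'd': at 4 (via fail)
pos 15 'c': at 10  → match P3@[14:15]
pos 16 'b': at 2 (via fail)
pos 17 'a': at 3  → match P0@[15:17],P6@[16:17]
pos 18 'd': at 4 (via fail)
pos 19 'b': at 5
pos 20 'a': at 6  → match P6@[19:20]
pos 21 'd': at 4 (via fail)
pos 22 'b': at 5
pos 23 'a': at 6  → match P6@[22:23]
pos 24 'a': at 7
pos 25 'a': at 8  → match P1@[21:25]
pos 26 'd': at 4 (via fail)
pos 27 'b': at 5
pos 28 'a': at 6  → match P6@[27:28]
pos 29 'a': at 7
pos 30 'a': at 8  → match P1@[26:30]
pos 31 'c': at 1 (via fail)
pos 32 'b': at 2
pos 33 'b': at 16 (via fail)
pos 34 'b': at 16 (via fail)
pos 35 'd': at 4 (via fail)
pos 36 'b': at 5
pos 37 'a': at 6  → match P6@[36:37]
pos 38 'a': at 7
pos 39 'a': at 8  → match P1@[35:39]
pos 40 'd': at 4 (via fail)
pos 41 'b': at 5
pos 42 'a': at 6  → match P6@[41:42]
pos 43 'b': at 9  → match P2@[40:43]
pos 44 'c': at 1 (via fail)
pos 45 'b': at 2
pos 46 'b': at 16 (via fail)
pos 47 'a': at 17  → match P6@[46:47]
pos 48 'd': at 18
pos 49 'c': at 19  → match P3@[48:49]
pos 50 'c': at 20  → match P5@[45:50]
pos 51 'b': at 2 (via fail)
pos 52 'a': at 3  → match P0@[50:52],P6@[51:52]
pos 53 'b': at 15 (via fail)
pos 54 'b': at 16
pos 55 'a': at 17  → match P6@[54:55]
pos 56 'd': at 18
pos 57 'c': at 19  → match P3@[56:57]
pos 58 'c': at 20  → match P5@[53:58]
pos 59 'd': at 4 (via fail)
pos 60 'b': at 5
pos 61 'a': at 6  → match P6@[60:61]
pos 62 'a': at 7
pos 63 'a': at 8  → match P1@[59:63]
pos 64 'b': at 15 (via fail)
pos 65 'd': at 4 (via fail)

Matches: [[4,6],[5,2],[8,6],[10,3],[11,5],[15,3],[17,0],[17,6],[20,6],[23,6],[25,1],[28,6],[30,1],[37,6],[39,1],[42,6],[43,2],[47,6],[49,3],[50,5],[52,0],[52,6],[55,6],[57,3],[58,5],[61,6],[63,1]]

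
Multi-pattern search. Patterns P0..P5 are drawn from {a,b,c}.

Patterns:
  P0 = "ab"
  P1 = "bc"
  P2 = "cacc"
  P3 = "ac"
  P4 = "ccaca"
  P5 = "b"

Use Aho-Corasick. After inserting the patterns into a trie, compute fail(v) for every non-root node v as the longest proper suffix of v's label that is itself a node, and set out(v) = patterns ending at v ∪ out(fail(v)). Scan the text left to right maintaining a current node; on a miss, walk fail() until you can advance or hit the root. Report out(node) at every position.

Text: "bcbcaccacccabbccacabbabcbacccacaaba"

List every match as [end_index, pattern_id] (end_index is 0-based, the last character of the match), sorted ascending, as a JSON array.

Build:
Trie (insert patterns):
  0='ε' goto a→1 b→3 c→5
  1='a' goto b→2 c→9
  2='ab' goto ·  [P0 ends]
  3='b' goto c→4  [P5 ends]
  4='bc' goto ·  [P1 ends]
  5='c' goto a→6 c→10
  6='ca' goto c→7
  7='cac' goto c→8
  8='cacc' goto ·  [P2 ends]
  9='ac' goto ·  [P3 ends]
  10='cc' goto a→11
  11='cca' goto c→12
  12='ccac' goto a→13
  13='ccaca' goto ·  [P4 ends]

BFS fail/out derivation:
  n1('a'): parent n0 fail=0; on 'a' 0 → fail=0;  out ∅∪∅=∅
  n3('b'): parent n0 fail=0; on 'b' 0 → fail=0;  out {5}∪∅={5}
  n5('c'): parent n0 fail=0; on 'c' 0 → fail=0;  out ∅∪∅=∅
  n2('ab'): parent n1 fail=0; on 'b' 0 → fail=3;  out {0}∪{5}={0,5}
  n4('bc'): parent n3 fail=0; on 'c' 0 → fail=5;  out {1}∪∅={1}
  n6('ca'): parent n5 fail=0; on 'a' 0 → fail=1;  out ∅∪∅=∅
  n9('ac'): parent n1 fail=0; on 'c' 0 → fail=5;  out {3}∪∅={3}
  n10('cc'): parent n5 fail=0; on 'c' 0 → fail=5;  out ∅∪∅=∅
  n7('cac'): parent n6 fail=1; on 'c' 1 → fail=9;  out ∅∪{3}={3}
  n11('cca'): parent n10 fail=5; on 'a' 5 → fail=6;  out ∅∪∅=∅
  n8('cacc'): parent n7 fail=9; on 'c' 9→5 → fail=10;  out {2}∪∅={2}
  n12('ccac'): parent n11 fail=6; on 'c' 6 → fail=7;  out ∅∪{3}={3}
  n13('ccaca'): parent n12 fail=7; on 'a' 7→9→5 → fail=6;  out {4}∪∅={4}

Run:
[0] read 'b'  n0⇒n3  → match P5@[0:0]
[1] read 'c'  n3⇒n4  → match P1@[0:1]
[2] read 'b'  n4⇒n3 ·f  → match P5@[2:2]
[3] read 'c'  n3⇒n4  → match P1@[2:3]
[4] read 'a'  n4⇒n6 ·f
[5] read 'c'  n6⇒n7  → match P3@[4:5]
[6] read 'c'  n7⇒n8  → match P2@[3:6]
[7] read 'a'  n8⇒n11 ·f
[8] read 'c'  n11⇒n12  → match P3@[7:8]
[9] read 'c'  n12⇒n8 ·f  → match P2@[6:9]
[10] read 'c'  n8⇒n10 ·f
[11] read 'a'  n10⇒n11
[12] read 'b'  n11⇒n2 ·f  → match P0@[11:12],P5@[12:12]
[13] read 'b'  n2⇒n3 ·f  → match P5@[13:13]
[14] read 'c'  n3⇒n4  → match P1@[13:14]
[15] read 'c'  n4⇒n10 ·f
[16] read 'a'  n10⇒n11
[17] read 'c'  n11⇒n12  → match P3@[16:17]
[18] read 'a'  n12⇒n13  → match P4@[14:18]
[19] read 'b'  n13⇒n2 ·f  → match P0@[18:19],P5@[19:19]
[20] read 'b'  n2⇒n3 ·f  → match P5@[20:20]
[21] read 'a'  n3⇒n1 ·f
[22] read 'b'  n1⇒n2  → match P0@[21:22],P5@[22:22]
[23] read 'c'  n2⇒n4 ·f  → match P1@[22:23]
[24] read 'b'  n4⇒n3 ·f  → match P5@[24:24]
[25] read 'a'  n3⇒n1 ·f
[26] read 'c'  n1⇒n9  → match P3@[25:26]
[27] read 'c'  n9⇒n10 ·f
[28] read 'c'  n10⇒n10 ·f
[29] read 'a'  n10⇒n11
[30] read 'c'  n11⇒n12  → match P3@[29:30]
[31] read 'a'  n12⇒n13  → match P4@[27:31]
[32] read 'a'  n13⇒n1 ·f
[33] read 'b'  n1⇒n2  → match P0@[32:33],P5@[33:33]
[34] read 'a'  n2⇒n1 ·f

Result: [[0,5],[1,1],[2,5],[3,1],[5,3],[6,2],[8,3],[9,2],[12,0],[12,5],[13,5],[14,1],[17,3],[18,4],[19,0],[19,5],[20,5],[22,0],[22,5],[23,1],[24,5],[26,3],[30,3],[31,4],[33,0],[33,5]]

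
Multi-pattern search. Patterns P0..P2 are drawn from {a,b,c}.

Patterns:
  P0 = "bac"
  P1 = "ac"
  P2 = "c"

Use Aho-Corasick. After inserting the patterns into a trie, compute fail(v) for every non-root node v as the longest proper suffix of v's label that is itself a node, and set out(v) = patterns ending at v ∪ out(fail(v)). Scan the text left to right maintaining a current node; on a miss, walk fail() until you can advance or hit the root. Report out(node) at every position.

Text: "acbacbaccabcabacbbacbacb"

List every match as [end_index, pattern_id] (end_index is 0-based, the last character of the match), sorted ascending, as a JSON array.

Build:
Trie nodes:
  0='ε' goto a→4 b→1 c→6
  1='b' goto a→2
  2='ba' goto c→3
  3='bac' goto ·  ←P0
  4='a' goto c→5
  5='ac' goto ·  ←P1
  6='c' goto ·  ←P2

Failure links (BFS by depth):
  fail(1) 'b': from fail(0)=0 chase 'b': 0 ⇒ 0;  out=∅∪out(0)=∅
  fail(4) 'a': from fail(0)=0 chase 'a': 0 ⇒ 0;  out=∅∪out(0)=∅
  fail(6) 'c': from fail(0)=0 chase 'c': 0 ⇒ 0;  out={2}∪out(0)={2}
  fail(2) 'ba': from fail(1)=0 chase 'a': 0 ⇒ 4;  out=∅∪out(4)=∅
  fail(5) 'ac': from fail(4)=0 chase 'c': 0 ⇒ 6;  out={1}∪out(6)={1,2}
  fail(3) 'bac': from fail(2)=4 chase 'c': 4 ⇒ 5;  out={0}∪out(5)={0,1,2}

Scan:
i=0 'a': node 0→4
i=1 'c': node 4→5  emit P1@[0:1],P2@[1:1]
i=2 'b': node 5→1 ·f
i=3 'a': node 1→2
i=4 'c': node 2→3  emit P0@[2:4],P1@[3:4],P2@[4:4]
i=5 'b': node 3→1 ·f
i=6 'a': node 1→2
i=7 'c': node 2→3  emit P0@[5:7],P1@[6:7],P2@[7:7]
i=8 'c': node 3→6 ·f  emit P2@[8:8]
i=9 'a': node 6→4 ·f
i=10 'b': node 4→1 ·f
i=11 'c': node 1→6 ·f  emit P2@[11:11]
i=12 'a': node 6→4 ·f
i=13 'b': node 4→1 ·f
i=14 'a': node 1→2
i=15 'c': node 2→3  emit P0@[13:15],P1@[14:15],P2@[15:15]
i=16 'b': node 3→1 ·f
i=17 'b': node 1→1 ·f
i=18 'a': node 1→2
i=19 'c': node 2→3  emit P0@[17:19],P1@[18:19],P2@[19:19]
i=20 'b': node 3→1 ·f
i=21 'a': node 1→2
i=22 'c': node 2→3  emit P0@[20:22],P1@[21:22],P2@[22:22]
i=23 'b': node 3→1 ·f

Result: [[1,1],[1,2],[4,0],[4,1],[4,2],[7,0],[7,1],[7,2],[8,2],[11,2],[15,0],[15,1],[15,2],[19,0],[19,1],[19,2],[22,0],[22,1],[22,2]]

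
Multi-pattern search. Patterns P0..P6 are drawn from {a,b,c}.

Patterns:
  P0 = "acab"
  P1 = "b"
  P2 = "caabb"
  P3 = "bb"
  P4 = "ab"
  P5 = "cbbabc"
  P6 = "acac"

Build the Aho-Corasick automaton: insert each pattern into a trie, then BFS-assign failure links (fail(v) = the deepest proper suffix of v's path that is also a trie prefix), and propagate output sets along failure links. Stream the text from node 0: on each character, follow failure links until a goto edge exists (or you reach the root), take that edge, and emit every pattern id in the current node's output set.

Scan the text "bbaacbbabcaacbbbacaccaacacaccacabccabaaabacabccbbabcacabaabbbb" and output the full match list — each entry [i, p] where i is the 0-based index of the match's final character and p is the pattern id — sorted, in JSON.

Construct AC machine:
Trie (insert patterns):
  n0 'ε': a→1 b→5 c→6
  n1 'a': b→12 c→2
  n2 'ac': a→3
  n3 'aca': b→4 c→18
  n4 'acab': ·  ←P0
  n5 'b': b→11  ←P1
  n6 'c': a→7 b→13
  n7 'ca': a→8
  n8 'caa': b→9
  n9 'caab': b→10
  n10 'caabb': ·  ←P2
  n11 'bb': ·  ←P3
  n12 'ab': ·  ←P4
  n13 'cb': b→14
  n14 'cbb': a→15
  n15 'cbba': b→16
  n16 'cbbab': c→17
  n17 'cbbabc': ·  ←P5
  n18 'acac': ·  ←P6

BFS fail/out derivation:
  fail(1) 'a': from fail(0)=0 chase 'a': 0 ⇒ 0;  out=∅∪out(0)=∅
  fail(5) 'b': from fail(0)=0 chase 'b': 0 ⇒ 0;  out={1}∪out(0)={1}
  fail(6) 'c': from fail(0)=0 chase 'c': 0 ⇒ 0;  out=∅∪out(0)=∅
  fail(2) 'ac': from fail(1)=0 chase 'c': 0 ⇒ 6;  out=∅∪out(6)=∅
  fail(7) 'ca': from fail(6)=0 chase 'a': 0 ⇒ 1;  out=∅∪out(1)=∅
  fail(11) 'bb': from fail(5)=0 chase 'b': 0 ⇒ 5;  out={3}∪out(5)={1,3}
  fail(12) 'ab': from fail(1)=0 chase 'b': 0 ⇒ 5;  out={4}∪out(5)={1,4}
  fail(13) 'cb': from fail(6)=0 chase 'b': 0 ⇒ 5;  out=∅∪out(5)={1}
  fail(3) 'aca': from fail(2)=6 chase 'a': 6 ⇒ 7;  out=∅∪out(7)=∅
  fail(8) 'caa': from fail(7)=1 chase 'a': 1→0 ⇒ 1;  out=∅∪out(1)=∅
  fail(14) 'cbb': from fail(13)=5 chase 'b': 5 ⇒ 11;  out=∅∪out(11)={1,3}
  fail(4) 'acab': from fail(3)=7 chase 'b': 7→1 ⇒ 12;  out={0}∪out(12)={0,1,4}
  fail(9) 'caab': from fail(8)=1 chase 'b': 1 ⇒ 12;  out=∅∪out(12)={1,4}
  fail(15) 'cbba': from fail(14)=11 chase 'a': 11→5→0 ⇒ 1;  out=∅∪out(1)=∅
  fail(18) 'acac': from fail(3)=7 chase 'c': 7→1 ⇒ 2;  out={6}∪out(2)={6}
  fail(10) 'caabb': from fail(9)=12 chase 'b': 12→5 ⇒ 11;  out={2}∪out(11)={1,2,3}
  fail(16) 'cbbab': from fail(15)=1 chase 'b': 1 ⇒ 12;  out=∅∪out(12)={1,4}
  fail(17) 'cbbabc': from fail(16)=12 chase 'c': 12→5→0 ⇒ 6;  out={5}∪out(6)={5}

Scan:
[0] read 'b'  n0⇒n5  ** P1@[0:0]
[1] read 'b'  n5⇒n11  ** P1@[1:1],P3@[0:1]
[2] read 'a'  n11⇒n1 (fail-walked)
[3] read 'a'  n1⇒n1 (fail-walked)
[4] read 'c'  n1⇒n2
[5] read 'b'  n2⇒n13 (fail-walked)  ** P1@[5:5]
[6] read 'b'  n13⇒n14  ** P1@[6:6],P3@[5:6]
[7] read 'a'  n14⇒n15
[8] read 'b'  n15⇒n16  ** P1@[8:8],P4@[7:8]
[9] read 'c'  n16⇒n17  ** P5@[4:9]
[10] read 'a'  n17⇒n7 (fail-walked)
[11] read 'a'  n7⇒n8
[12] read 'c'  n8⇒n2 (fail-walked)
[13] read 'b'  n2⇒n13 (fail-walked)  ** P1@[13:13]
[14] read 'b'  n13⇒n14  ** P1@[14:14],P3@[13:14]
[15] read 'b'  n14⇒n11 (fail-walked)  ** P1@[15:15],P3@[14:15]
[16] read 'a'  n11⇒n1 (fail-walked)
[17] read 'c'  n1⇒n2
[18] read 'a'  n2⇒n3
[19] read 'c'  n3⇒n18  ** P6@[16:19]
[20] read 'c'  n18⇒n6 (fail-walked)
[21] read 'a'  n6⇒n7
[22] read 'a'  n7⇒n8
[23] read 'c'  n8⇒n2 (fail-walked)
[24] read 'a'  n2⇒n3
[25] read 'c'  n3⇒n18  ** P6@[22:25]
[26] read 'a'  n18⇒n3 (fail-walked)
[27] read 'c'  n3⇒n18  ** P6@[24:27]
[28] read 'c'  n18⇒n6 (fail-walked)
[29] read 'a'  n6⇒n7
[30] read 'c'  n7⇒n2 (fail-walked)
[31] read 'a'  n2⇒n3
[32] read 'b'  n3⇒n4  ** P0@[29:32],P1@[32:32],P4@[31:32]
[33] read 'c'  n4⇒n6 (fail-walked)
[34] read 'c'  n6⇒n6 (fail-walked)
[35] read 'a'  n6⇒n7
[36] read 'b'  n7⇒n12 (fail-walked)  ** P1@[36:36],P4@[35:36]
[37] read 'a'  n12⇒n1 (fail-walked)
[38] read 'a'  n1⇒n1 (fail-walked)
[39] read 'a'  n1⇒n1 (fail-walked)
[40] read 'b'  n1⇒n12  ** P1@[40:40],P4@[39:40]
[41] read 'a'  n12⇒n1 (fail-walked)
[42] read 'c'  n1⇒n2
[43] read 'a'  n2⇒n3
[44] read 'b'  n3⇒n4  ** P0@[41:44],P1@[44:44],P4@[43:44]
[45] read 'c'  n4⇒n6 (fail-walked)
[46] read 'c'  n6⇒n6 (fail-walked)
[47] read 'b'  n6⇒n13  ** P1@[47:47]
[48] read 'b'  n13⇒n14  ** P1@[48:48],P3@[47:48]
[49] read 'a'  n14⇒n15
[50] read 'b'  n15⇒n16  ** P1@[50:50],P4@[49:50]
[51] read 'c'  n16⇒n17  ** P5@[46:51]
[52] read 'a'  n17⇒n7 (fail-walked)
[53] read 'c'  n7⇒n2 (fail-walked)
[54] read 'a'  n2⇒n3
[55] read 'b'  n3⇒n4  ** P0@[52:55],P1@[55:55],P4@[54:55]
[56] read 'a'  n4⇒n1 (fail-walked)
[57] read 'a'  n1⇒n1 (fail-walked)
[58] read 'b'  n1⇒n12  ** P1@[58:58],P4@[57:58]
[59] read 'b'  n12⇒n11 (fail-walked)  ** P1@[59:59],P3@[58:59]
[60] read 'b'  n11⇒n11 (fail-walked)  ** P1@[60:60],P3@[59:60]
[61] read 'b'  n11⇒n11 (fail-walked)  ** P1@[61:61],P3@[60:61]

All matches (sorted): [[0,1],[1,1],[1,3],[5,1],[6,1],[6,3],[8,1],[8,4],[9,5],[13,1],[14,1],[14,3],[15,1],[15,3],[19,6],[25,6],[27,6],[32,0],[32,1],[32,4],[36,1],[36,4],[40,1],[40,4],[44,0],[44,1],[44,4],[47,1],[48,1],[48,3],[50,1],[50,4],[51,5],[55,0],[55,1],[55,4],[58,1],[58,4],[59,1],[59,3],[60,1],[60,3],[61,1],[61,3]]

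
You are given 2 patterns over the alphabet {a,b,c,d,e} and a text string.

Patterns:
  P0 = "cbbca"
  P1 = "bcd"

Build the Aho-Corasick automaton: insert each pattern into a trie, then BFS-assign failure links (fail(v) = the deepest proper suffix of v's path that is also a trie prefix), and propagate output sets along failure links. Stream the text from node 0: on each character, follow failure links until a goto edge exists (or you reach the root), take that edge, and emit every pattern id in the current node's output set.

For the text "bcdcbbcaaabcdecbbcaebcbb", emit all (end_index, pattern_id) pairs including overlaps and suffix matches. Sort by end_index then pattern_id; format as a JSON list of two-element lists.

Build automaton:
Trie nodes:
  n0 'ε': b→6 c→1
  n1 'c': b→2
  n2 'cb': b→3
  n3 'cbb': c→4
  n4 'cbbc': a→5
  n5 'cbbca': ·  ←P0
  n6 'b': c→7
  n7 'bc': d→8
  n8 'bcd': ·  ←P1

Failure links (BFS by depth):
  n1('c'): parent n0 fail=0; on 'c' 0 → fail=0;  out ∅∪∅=∅
  n6('b'): parent n0 fail=0; on 'b' 0 → fail=0;  out ∅∪∅=∅
  n2('cb'): parent n1 fail=0; on 'b' 0 → fail=6;  out ∅∪∅=∅
  n7('bc'): parent n6 fail=0; on 'c' 0 → fail=1;  out ∅∪∅=∅
  n3('cbb'): parent n2 fail=6; on 'b' 6→0 → fail=6;  out ∅∪∅=∅
  n8('bcd'): parent n7 fail=1; on 'd' 1→0 → fail=0;  out {1}∪∅={1}
  n4('cbbc'): parent n3 fail=6; on 'c' 6 → fail=7;  out ∅∪∅=∅
  n5('cbbca'): parent n4 fail=7; on 'a' 7→1→0 → fail=0;  out {0}∪∅={0}

Scan:
pos 0 'b': at 6
pos 1 'c': at 7
pos 2 'd': at 8  ** P1@[0:2]
pos 3 'c': at 1 ·f
pos 4 'b': at 2
pos 5 'b': at 3
pos 6 'c': at 4
pos 7 'a': at 5  ** P0@[3:7]
pos 8 'a': at 0 ·f
pos 9 'a': at 0
pos 10 'b': at 6
pos 11 'c': at 7
pos 12 'd': at 8  ** P1@[10:12]
pos 13 'e': at 0 ·f
pos 14 'c': at 1
pos 15 'b': at 2
pos 16 'b': at 3
pos 17 'c': at 4
pos 18 'a': at 5  ** P0@[14:18]
pos 19 'e': at 0 ·f
pos 20 'b': at 6
pos 21 'c': at 7
pos 22 'b': at 2 ·f
pos 23 'b': at 3

Result: [[2,1],[7,0],[12,1],[18,0]]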